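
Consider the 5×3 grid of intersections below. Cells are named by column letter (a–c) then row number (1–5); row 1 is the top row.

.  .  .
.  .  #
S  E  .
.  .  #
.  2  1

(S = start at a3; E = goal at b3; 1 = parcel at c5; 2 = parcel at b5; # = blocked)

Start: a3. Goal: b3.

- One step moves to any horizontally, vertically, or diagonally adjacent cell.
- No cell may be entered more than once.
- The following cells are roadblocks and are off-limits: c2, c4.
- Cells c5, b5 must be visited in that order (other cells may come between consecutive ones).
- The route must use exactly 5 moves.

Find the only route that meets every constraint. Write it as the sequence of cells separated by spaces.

a3 b4 c5 b5 a4 b3

The waypoints must appear in the order c5, b5, with no cell reused.
Route from a3: 2× down-right (reaching c5), left to b5, up-left to a4, up-right to b3 — 5 moves in all.
Check: order respected (1 at step 2, 2 at step 3); 5 moves as required.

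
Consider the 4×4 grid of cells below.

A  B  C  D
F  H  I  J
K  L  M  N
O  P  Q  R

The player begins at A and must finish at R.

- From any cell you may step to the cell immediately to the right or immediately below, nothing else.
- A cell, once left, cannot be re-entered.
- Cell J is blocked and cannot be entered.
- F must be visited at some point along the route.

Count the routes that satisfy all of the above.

9

A right/down-only route from A to R makes exactly 3 down-moves and 3 right-moves in some order.
With no other constraints that would be C(6,3) = 20 routes.
Split at F and multiply the segment counts (each segment already excludes blocked cells): A→F: 1; F→R: 9; product = 9.
That gives 9 routes.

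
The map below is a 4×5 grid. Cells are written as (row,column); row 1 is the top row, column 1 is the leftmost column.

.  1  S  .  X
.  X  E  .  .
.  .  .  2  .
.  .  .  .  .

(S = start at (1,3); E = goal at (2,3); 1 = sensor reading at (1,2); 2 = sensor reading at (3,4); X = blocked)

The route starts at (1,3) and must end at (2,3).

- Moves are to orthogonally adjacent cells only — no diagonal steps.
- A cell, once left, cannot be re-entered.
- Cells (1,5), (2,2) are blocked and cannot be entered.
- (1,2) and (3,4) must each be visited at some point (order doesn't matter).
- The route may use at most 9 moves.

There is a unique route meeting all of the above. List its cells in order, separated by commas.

(1,3), (1,2), (1,1), (2,1), (3,1), (3,2), (3,3), (3,4), (2,4), (2,3)

Any route must reach (1,2) and (3,4) and still end at (2,3) within 9 moves, so the order of the required stops is forced.
Route from (1,3): 2× left (reaching (1,1)), 2× down (reaching (3,1)), 3× right (reaching (3,4)), up to (2,4), left to (2,3) — 9 moves in all.
Check: all required cells visited; 9 ≤ 9 moves.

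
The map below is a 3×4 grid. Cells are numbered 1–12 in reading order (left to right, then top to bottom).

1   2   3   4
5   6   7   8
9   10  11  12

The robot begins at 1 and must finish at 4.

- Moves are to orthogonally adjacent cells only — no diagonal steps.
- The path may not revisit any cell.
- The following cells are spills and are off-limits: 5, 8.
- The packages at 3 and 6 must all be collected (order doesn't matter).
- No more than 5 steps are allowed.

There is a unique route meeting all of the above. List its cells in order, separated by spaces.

1 2 6 7 3 4

The budget equals the shortest possible length, so every move has to be on a shortest route through the required cells.
Route from 1: right 1 to 2, down 1 to 6, right 1 to 7, up 1 to 3, right 1 to 4 — 5 moves in all.
Check: all required cells visited; 5 ≤ 5 moves.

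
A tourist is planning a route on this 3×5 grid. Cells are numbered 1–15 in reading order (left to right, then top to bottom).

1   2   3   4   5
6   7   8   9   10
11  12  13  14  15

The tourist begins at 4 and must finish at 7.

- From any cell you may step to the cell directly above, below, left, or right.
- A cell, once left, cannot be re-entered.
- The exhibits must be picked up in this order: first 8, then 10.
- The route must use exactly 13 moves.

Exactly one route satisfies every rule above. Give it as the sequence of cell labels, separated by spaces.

4 3 8 9 10 15 14 13 12 11 6 1 2 7

The waypoints must appear in the order 8, 10, with no cell reused.
Route from 4: left to 3, down to 8, 2× right (reaching 10), down to 15, 4× left (reaching 11), 2× up (reaching 1), right to 2, down to 7 — 13 moves in all.
Check: order respected (8 at step 2, 10 at step 4); 13 moves as required.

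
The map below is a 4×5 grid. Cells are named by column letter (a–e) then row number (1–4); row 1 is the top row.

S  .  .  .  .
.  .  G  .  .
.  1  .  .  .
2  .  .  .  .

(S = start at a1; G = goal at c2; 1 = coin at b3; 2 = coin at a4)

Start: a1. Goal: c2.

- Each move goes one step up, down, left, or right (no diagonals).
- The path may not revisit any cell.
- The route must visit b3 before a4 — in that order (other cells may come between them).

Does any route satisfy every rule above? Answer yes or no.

One route that works: a1 → a2 → b2 → b3 → a3 → a4 → b4 → c4 → c3 → c2.

yes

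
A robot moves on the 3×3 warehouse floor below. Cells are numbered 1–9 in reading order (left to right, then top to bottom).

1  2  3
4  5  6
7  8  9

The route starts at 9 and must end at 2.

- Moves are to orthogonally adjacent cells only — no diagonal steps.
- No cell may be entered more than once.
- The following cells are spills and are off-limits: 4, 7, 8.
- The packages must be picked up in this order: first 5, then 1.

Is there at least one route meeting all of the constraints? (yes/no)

no

1 must be visited but has only one open neighbour (2), and it is neither the start nor the goal — the route would have to enter and leave through 2, re-entering it.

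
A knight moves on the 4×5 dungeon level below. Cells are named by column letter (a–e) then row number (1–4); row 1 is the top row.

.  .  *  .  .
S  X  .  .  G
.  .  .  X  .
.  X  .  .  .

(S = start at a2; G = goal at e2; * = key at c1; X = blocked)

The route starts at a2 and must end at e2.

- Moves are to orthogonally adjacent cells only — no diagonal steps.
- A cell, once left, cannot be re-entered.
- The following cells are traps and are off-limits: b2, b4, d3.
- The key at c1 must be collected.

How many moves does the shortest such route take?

Any route passes through c1 somewhere between a2 and e2. Summing Manhattan distances along the two legs (a2 → c1 → e2) gives a lower bound of 3 + 3 = 6 moves.
A route of 6 moves achieves this: a2 → a1 → b1 → c1 → c2 → d2 → e2.
Since 6 matches the lower bound, it is optimal.

6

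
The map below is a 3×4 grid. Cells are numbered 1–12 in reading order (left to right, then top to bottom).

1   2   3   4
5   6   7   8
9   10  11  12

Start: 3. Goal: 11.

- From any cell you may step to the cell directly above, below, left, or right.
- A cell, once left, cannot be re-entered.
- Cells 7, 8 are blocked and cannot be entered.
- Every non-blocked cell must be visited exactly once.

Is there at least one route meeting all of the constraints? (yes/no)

Cell 4 has only one open neighbour but is neither the start nor the goal, so a Hamiltonian route would have to both enter and leave it through the same neighbour — impossible without revisiting.

no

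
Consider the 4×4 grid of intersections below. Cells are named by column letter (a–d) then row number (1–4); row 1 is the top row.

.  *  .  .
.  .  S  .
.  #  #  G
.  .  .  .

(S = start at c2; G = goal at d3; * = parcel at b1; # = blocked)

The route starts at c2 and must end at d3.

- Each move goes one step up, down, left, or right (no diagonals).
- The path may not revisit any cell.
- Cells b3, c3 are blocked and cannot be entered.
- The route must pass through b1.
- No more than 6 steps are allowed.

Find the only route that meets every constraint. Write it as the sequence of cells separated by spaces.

The 6-move cap with required stops at b1 leaves no slack for detours.
Route from c2: left to b2, up to b1, 2× right (reaching d1), 2× down (reaching d3) — 6 moves in all.
Check: all required cells visited; 6 ≤ 6 moves.

c2 b2 b1 c1 d1 d2 d3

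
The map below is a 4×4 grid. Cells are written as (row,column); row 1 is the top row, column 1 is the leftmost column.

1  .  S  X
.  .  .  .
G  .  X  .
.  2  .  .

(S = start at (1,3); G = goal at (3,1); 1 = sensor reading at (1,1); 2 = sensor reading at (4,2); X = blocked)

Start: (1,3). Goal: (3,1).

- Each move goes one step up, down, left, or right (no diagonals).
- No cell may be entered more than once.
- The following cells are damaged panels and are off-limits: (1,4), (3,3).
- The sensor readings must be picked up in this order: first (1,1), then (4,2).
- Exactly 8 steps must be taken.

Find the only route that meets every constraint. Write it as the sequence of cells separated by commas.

The waypoints must appear in the order (1,1), (4,2), with no cell reused.
Route from (1,3): left 2 to (1,1), down 1 to (2,1), right 1 to (2,2), down 2 to (4,2), left 1 to (4,1), up 1 to (3,1) — 8 moves in all.
Check: order respected (1 at step 2, 2 at step 6); 8 moves as required.

(1,3), (1,2), (1,1), (2,1), (2,2), (3,2), (4,2), (4,1), (3,1)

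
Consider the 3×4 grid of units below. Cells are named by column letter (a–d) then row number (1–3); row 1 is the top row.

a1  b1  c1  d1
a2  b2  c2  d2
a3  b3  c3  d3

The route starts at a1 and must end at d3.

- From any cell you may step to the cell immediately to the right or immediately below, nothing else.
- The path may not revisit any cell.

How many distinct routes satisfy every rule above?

A right/down-only route from a1 to d3 makes exactly 2 down-moves and 3 right-moves in some order.
With no other constraints that would be C(5,2) = 10 routes.
That gives 10 routes.

10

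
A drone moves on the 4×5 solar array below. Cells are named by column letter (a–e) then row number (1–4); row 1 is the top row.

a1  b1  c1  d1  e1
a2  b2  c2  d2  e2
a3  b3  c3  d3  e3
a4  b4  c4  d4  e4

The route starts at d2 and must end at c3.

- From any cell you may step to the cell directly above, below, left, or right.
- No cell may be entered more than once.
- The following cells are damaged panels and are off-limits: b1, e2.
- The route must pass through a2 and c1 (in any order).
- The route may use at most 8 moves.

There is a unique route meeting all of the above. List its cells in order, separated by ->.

The 8-move cap with required stops at a2, c1 leaves no slack for detours.
Route from d2: up to d1, left to c1, down to c2, 2× left (reaching a2), down to a3, 2× right (reaching c3) — 8 moves in all.
Check: all required cells visited; 8 ≤ 8 moves.

d2 -> d1 -> c1 -> c2 -> b2 -> a2 -> a3 -> b3 -> c3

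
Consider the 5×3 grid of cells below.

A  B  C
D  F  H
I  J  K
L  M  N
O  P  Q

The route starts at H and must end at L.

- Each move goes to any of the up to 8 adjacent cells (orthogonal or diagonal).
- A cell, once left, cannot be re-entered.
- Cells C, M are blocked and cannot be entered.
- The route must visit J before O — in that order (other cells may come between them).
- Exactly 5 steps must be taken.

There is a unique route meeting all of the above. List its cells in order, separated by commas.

The waypoints must appear in the order J, O, with no cell reused.
Route from H: down-left to J, down-right to N, down-left to P, left to O, up to L — 5 moves in all.
Check: order respected (J at step 1, O at step 4); 5 moves as required.

H, J, N, P, O, L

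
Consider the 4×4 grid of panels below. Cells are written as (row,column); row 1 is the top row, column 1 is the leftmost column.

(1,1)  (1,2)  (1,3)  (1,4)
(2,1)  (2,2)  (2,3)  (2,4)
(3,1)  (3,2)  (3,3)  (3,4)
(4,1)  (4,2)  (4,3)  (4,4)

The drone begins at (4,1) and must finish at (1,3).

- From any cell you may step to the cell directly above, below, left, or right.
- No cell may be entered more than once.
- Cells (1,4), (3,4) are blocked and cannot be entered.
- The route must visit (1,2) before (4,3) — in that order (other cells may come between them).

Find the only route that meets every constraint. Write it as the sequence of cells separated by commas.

(4,1), (3,1), (2,1), (1,1), (1,2), (2,2), (3,2), (4,2), (4,3), (3,3), (2,3), (1,3)

The waypoints must appear in the order (1,2), (4,3), with no cell reused.
Route from (4,1): 3× up (reaching (1,1)), right to (1,2), 3× down (reaching (4,2)), right to (4,3), 3× up (reaching (1,3)) — 11 moves in all.
Check: order respected ((1,2) at step 4, (4,3) at step 8).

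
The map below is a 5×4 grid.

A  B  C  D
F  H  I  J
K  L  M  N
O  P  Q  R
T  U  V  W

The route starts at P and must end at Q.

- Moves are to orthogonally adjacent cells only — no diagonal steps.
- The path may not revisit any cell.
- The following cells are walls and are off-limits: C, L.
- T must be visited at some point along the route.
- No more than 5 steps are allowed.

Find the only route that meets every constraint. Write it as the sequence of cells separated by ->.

Any route must reach T and still end at Q within 5 moves, so the order of the required stops is forced.
Route from P: left to O, down to T, 2× right (reaching V), up to Q — 5 moves in all.
Check: all required cells visited; 5 ≤ 5 moves.

P -> O -> T -> U -> V -> Q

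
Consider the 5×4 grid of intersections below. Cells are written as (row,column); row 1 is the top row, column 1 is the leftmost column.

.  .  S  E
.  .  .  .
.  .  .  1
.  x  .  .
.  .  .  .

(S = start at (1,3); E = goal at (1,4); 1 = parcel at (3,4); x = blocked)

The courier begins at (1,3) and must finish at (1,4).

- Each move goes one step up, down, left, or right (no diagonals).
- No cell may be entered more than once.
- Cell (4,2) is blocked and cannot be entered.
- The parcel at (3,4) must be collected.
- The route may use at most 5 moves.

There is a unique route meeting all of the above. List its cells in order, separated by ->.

The budget equals the shortest possible length, so every move has to be on a shortest route through the required cells.
Route from (1,3): 2× down (reaching (3,3)), right to (3,4), 2× up (reaching (1,4)) — 5 moves in all.
Check: all required cells visited; 5 ≤ 5 moves.

(1,3) -> (2,3) -> (3,3) -> (3,4) -> (2,4) -> (1,4)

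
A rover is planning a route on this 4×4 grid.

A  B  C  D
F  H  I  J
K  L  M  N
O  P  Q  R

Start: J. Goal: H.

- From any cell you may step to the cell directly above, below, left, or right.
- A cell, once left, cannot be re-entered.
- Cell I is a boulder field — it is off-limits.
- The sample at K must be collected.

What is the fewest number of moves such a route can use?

Any route passes through K somewhere between J and H. Summing Manhattan distances along the two legs (J → K → H) gives a lower bound of 4 + 2 = 6 moves.
A route of 6 moves achieves this: J → N → M → L → K → F → H.
Since 6 matches the lower bound, it is optimal.

6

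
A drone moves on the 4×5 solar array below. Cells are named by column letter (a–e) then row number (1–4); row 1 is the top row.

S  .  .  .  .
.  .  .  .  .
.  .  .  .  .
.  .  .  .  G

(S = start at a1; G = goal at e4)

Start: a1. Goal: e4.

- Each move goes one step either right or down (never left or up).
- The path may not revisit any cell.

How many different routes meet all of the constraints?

35

A right/down-only route from a1 to e4 makes exactly 3 down-moves and 4 right-moves in some order.
With no other constraints that would be C(7,3) = 35 routes.
That gives 35 routes.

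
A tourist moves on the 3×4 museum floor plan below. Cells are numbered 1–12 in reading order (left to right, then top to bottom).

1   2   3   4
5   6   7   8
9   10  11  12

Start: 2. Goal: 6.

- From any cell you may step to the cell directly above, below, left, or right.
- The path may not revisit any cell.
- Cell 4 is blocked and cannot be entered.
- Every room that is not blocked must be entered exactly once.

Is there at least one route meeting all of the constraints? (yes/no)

Colour the cells like a checkerboard: each orthogonal step flips colour, so a Hamiltonian route alternates colours. Here there are 6 cells of one colour and 5 of the other, with start on the opposite colour to the goal — the counts and endpoints can't be arranged into an alternating sequence of length 11, so no Hamiltonian route exists.

no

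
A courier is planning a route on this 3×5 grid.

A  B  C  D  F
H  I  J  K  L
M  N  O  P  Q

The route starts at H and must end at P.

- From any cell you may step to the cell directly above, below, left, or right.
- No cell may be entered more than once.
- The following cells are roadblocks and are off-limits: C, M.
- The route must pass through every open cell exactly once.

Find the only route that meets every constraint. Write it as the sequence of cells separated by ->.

Need to visit all 13 open cells exactly once, starting at H and ending at P.
Cell F has only two open neighbours (L and D), so the path must pass straight through it: one of those is the cell it's entered from and the other is where it exits.
Route from H: up 1 to A, right 1 to B, down 2 to N, right 1 to O, up 1 to J, right 1 to K, up 1 to D, right 1 to F, down 2 to Q, left 1 to P — 12 moves in all.
Check: all 13 open cells covered.

H -> A -> B -> I -> N -> O -> J -> K -> D -> F -> L -> Q -> P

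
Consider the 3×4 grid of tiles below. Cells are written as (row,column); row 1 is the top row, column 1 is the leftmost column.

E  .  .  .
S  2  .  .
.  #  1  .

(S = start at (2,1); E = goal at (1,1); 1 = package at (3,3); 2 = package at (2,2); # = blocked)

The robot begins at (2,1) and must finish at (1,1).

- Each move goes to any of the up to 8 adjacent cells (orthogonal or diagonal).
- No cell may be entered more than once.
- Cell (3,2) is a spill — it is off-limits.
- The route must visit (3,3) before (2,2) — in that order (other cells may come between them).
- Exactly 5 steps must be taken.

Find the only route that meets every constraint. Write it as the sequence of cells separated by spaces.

(2,1) (1,2) (2,3) (3,3) (2,2) (1,1)

The waypoints must appear in the order (3,3), (2,2), with no cell reused.
Route from (2,1): up-right 1 to (1,2), down-right 1 to (2,3), down 1 to (3,3), up-left 2 to (1,1) — 5 moves in all.
Check: order respected (1 at step 3, 2 at step 4); 5 moves as required.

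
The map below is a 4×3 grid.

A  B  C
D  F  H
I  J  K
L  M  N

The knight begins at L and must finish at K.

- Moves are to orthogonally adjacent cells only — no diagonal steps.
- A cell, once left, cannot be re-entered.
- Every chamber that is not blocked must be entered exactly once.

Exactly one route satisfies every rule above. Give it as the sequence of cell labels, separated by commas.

Need to visit all 12 open cells exactly once, starting at L and ending at K.
Cell A has only two open neighbours (D and B), so the path must pass straight through it: one of those is the cell it's entered from and the other is where it exits.
Route from L: up 3 to A, right 2 to C, down 1 to H, left 1 to F, down 2 to M, right 1 to N, up 1 to K — 11 moves in all.
Check: all 12 open cells covered.

L, I, D, A, B, C, H, F, J, M, N, K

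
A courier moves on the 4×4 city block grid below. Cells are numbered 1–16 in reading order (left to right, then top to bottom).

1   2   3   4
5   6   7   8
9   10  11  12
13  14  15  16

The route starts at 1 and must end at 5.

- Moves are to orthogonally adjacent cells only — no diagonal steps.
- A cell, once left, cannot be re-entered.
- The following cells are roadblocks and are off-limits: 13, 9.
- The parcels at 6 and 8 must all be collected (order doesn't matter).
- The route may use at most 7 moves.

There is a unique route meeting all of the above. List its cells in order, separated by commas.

1, 2, 3, 4, 8, 7, 6, 5

The budget equals the shortest possible length, so every move has to be on a shortest route through the required cells.
Route from 1: right 3 to 4, down 1 to 8, left 3 to 5 — 7 moves in all.
Check: all required cells visited; 7 ≤ 7 moves.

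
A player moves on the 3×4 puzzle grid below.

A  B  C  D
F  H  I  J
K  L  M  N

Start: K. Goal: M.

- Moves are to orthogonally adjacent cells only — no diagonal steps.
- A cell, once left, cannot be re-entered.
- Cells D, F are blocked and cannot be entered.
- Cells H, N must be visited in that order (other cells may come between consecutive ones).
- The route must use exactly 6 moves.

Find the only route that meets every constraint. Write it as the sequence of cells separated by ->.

K -> L -> H -> I -> J -> N -> M

The waypoints must appear in the order H, N, with no cell reused.
Route from K: right 1 to L, up 1 to H, right 2 to J, down 1 to N, left 1 to M — 6 moves in all.
Check: order respected (H at step 2, N at step 5); 6 moves as required.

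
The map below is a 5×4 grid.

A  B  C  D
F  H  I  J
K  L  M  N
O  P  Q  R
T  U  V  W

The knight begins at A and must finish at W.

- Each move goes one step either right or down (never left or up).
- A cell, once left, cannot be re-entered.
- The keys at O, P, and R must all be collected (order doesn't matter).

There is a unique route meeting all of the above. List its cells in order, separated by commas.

Moves only go right or down, so the column and row indices never decrease.
Route from A: down 3 to O, right 3 to R, down 1 to W — 7 moves in all.
Check: all required cells visited.

A, F, K, O, P, Q, R, W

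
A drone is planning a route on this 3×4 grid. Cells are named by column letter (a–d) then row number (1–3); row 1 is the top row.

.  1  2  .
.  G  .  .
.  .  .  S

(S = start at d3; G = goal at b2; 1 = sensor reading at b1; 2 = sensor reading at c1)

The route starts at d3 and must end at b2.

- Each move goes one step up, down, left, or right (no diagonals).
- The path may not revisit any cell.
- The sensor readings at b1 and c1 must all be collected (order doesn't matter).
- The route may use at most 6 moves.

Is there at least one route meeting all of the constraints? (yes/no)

yes

One route that works: d3 → d2 → d1 → c1 → b1 → b2.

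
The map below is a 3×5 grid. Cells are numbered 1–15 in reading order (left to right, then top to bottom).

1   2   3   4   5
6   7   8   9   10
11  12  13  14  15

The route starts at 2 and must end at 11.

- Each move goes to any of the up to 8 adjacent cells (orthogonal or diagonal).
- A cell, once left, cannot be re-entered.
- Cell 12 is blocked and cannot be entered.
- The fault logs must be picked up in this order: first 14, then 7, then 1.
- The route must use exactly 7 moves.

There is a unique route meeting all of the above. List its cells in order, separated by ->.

2 -> 8 -> 14 -> 13 -> 7 -> 1 -> 6 -> 11

The waypoints must appear in the order 14, 7, 1, with no cell reused.
Route from 2: down-right 2 to 14, left 1 to 13, up-left 2 to 1, down 2 to 11 — 7 moves in all.
Check: order respected (14 at step 2, 7 at step 4, 1 at step 5); 7 moves as required.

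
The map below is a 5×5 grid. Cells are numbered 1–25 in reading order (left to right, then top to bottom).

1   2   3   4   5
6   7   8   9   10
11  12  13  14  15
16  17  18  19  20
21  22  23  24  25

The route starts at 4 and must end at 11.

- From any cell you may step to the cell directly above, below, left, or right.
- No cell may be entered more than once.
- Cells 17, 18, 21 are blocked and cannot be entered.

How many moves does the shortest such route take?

The Manhattan distance from 4 to 11 is |1−3| + |4−1| = 5, so at least 5 moves are needed.
A route of 5 moves achieves this: 4 → 9 → 14 → 13 → 12 → 11.
Since 5 matches the lower bound, it is optimal.

5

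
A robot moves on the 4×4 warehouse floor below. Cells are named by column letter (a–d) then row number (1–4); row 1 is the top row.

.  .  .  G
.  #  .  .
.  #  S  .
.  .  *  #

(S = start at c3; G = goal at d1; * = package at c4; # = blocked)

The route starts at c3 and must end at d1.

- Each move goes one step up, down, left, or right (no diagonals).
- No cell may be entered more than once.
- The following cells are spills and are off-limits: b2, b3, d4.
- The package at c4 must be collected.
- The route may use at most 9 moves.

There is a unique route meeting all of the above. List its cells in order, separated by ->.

Any route must reach c4 and still end at d1 within 9 moves, so the order of the required stops is forced.
Route from c3: down to c4, 2× left (reaching a4), 3× up (reaching a1), 3× right (reaching d1) — 9 moves in all.
Check: all required cells visited; 9 ≤ 9 moves.

c3 -> c4 -> b4 -> a4 -> a3 -> a2 -> a1 -> b1 -> c1 -> d1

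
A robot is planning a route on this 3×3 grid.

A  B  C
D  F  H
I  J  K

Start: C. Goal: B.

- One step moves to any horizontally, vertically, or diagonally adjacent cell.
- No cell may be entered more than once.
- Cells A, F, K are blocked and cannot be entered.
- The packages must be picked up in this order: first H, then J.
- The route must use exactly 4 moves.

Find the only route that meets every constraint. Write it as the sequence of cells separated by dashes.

The waypoints must appear in the order H, J, with no cell reused.
Route from C: down 1 to H, down-left 1 to J, up-left 1 to D, up-right 1 to B — 4 moves in all.
Check: order respected (H at step 1, J at step 2); 4 moves as required.

C - H - J - D - B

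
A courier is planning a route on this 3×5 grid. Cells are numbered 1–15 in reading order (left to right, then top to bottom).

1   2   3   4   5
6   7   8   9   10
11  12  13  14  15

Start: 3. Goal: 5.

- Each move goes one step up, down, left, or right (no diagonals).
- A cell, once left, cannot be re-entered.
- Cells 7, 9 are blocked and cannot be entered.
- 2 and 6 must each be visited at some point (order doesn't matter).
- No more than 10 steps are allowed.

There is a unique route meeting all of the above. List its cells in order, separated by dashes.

The budget equals the shortest possible length, so every move has to be on a shortest route through the required cells.
Route from 3: left 2 to 1, down 2 to 11, right 4 to 15, up 2 to 5 — 10 moves in all.
Check: all required cells visited; 10 ≤ 10 moves.

3 - 2 - 1 - 6 - 11 - 12 - 13 - 14 - 15 - 10 - 5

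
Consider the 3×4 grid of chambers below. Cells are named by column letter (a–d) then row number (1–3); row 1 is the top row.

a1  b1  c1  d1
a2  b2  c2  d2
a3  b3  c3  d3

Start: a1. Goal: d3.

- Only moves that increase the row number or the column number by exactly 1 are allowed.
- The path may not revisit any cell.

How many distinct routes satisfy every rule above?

10

A right/down-only route from a1 to d3 makes exactly 2 down-moves and 3 right-moves in some order.
With no other constraints that would be C(5,2) = 10 routes.
That gives 10 routes.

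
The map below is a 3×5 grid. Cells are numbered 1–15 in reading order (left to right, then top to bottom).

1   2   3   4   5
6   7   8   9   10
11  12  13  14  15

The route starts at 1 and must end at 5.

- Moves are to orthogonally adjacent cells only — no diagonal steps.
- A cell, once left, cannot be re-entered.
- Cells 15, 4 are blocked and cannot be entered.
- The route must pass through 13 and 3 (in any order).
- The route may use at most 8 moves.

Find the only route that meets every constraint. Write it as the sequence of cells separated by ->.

Any route must reach 13 and 3 and still end at 5 within 8 moves, so the order of the required stops is forced.
Route from 1: 2× right (reaching 3), 2× down (reaching 13), right to 14, up to 9, right to 10, up to 5 — 8 moves in all.
Check: all required cells visited; 8 ≤ 8 moves.

1 -> 2 -> 3 -> 8 -> 13 -> 14 -> 9 -> 10 -> 5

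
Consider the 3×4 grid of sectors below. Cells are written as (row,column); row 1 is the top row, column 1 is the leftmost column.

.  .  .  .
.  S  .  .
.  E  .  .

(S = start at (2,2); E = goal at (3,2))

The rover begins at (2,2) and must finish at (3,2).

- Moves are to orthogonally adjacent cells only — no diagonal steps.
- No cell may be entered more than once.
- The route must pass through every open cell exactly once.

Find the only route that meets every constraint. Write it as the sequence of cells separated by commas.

Need to visit all 12 open cells exactly once, starting at (2,2) and ending at (3,2).
Route from (2,2): right 1 to (2,3), down 1 to (3,3), right 1 to (3,4), up 2 to (1,4), left 3 to (1,1), down 2 to (3,1), right 1 to (3,2) — 11 moves in all.
Check: all 12 open cells covered.

(2,2), (2,3), (3,3), (3,4), (2,4), (1,4), (1,3), (1,2), (1,1), (2,1), (3,1), (3,2)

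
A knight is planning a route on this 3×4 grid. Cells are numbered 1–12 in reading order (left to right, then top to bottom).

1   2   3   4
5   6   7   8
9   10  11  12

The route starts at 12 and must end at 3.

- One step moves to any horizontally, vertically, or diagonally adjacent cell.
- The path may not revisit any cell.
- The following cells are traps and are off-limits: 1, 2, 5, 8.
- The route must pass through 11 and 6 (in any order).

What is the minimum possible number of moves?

Any route passes through 11 and 6 in some order between 12 and 3. Summing Chebyshev distances along each leg and taking the cheapest ordering (12 → 11 → 6 → 3) gives a lower bound of 1 + 1 + 1 = 3 moves.
A route of 3 moves achieves this: 12 → 11 → 6 → 3.
Since 3 matches the lower bound, it is optimal.

3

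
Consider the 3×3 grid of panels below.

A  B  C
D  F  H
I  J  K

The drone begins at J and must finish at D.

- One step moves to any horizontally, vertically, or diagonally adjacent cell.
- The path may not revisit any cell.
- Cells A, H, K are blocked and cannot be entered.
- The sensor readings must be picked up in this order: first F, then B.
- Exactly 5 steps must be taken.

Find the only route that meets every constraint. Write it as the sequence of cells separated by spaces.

The waypoints must appear in the order F, B, with no cell reused.
Route from J: left 1 to I, up-right 2 to C, left 1 to B, down-left 1 to D — 5 moves in all.
Check: order respected (F at step 2, B at step 4); 5 moves as required.

J I F C B D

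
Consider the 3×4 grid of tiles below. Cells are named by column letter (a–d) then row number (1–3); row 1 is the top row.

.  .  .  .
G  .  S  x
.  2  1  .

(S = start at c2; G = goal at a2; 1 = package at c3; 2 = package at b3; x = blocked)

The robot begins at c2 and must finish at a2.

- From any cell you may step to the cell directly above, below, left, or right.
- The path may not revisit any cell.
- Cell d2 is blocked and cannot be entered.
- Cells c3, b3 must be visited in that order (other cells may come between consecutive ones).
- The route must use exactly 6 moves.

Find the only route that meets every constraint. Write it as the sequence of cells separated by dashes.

The waypoints must appear in the order c3, b3, with no cell reused.
Route from c2: down 1 to c3, left 1 to b3, up 2 to b1, left 1 to a1, down 1 to a2 — 6 moves in all.
Check: order respected (1 at step 1, 2 at step 2); 6 moves as required.

c2 - c3 - b3 - b2 - b1 - a1 - a2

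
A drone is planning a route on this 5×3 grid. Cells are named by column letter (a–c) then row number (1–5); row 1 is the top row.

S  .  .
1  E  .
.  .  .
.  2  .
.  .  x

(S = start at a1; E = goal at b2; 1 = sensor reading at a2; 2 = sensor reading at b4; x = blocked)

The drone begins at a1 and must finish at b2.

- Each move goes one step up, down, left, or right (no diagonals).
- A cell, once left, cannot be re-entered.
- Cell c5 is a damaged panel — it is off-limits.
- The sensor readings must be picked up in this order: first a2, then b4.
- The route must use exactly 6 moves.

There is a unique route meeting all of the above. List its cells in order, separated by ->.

The waypoints must appear in the order a2, b4, with no cell reused.
Route from a1: down 3 to a4, right 1 to b4, up 2 to b2 — 6 moves in all.
Check: order respected (1 at step 1, 2 at step 4); 6 moves as required.

a1 -> a2 -> a3 -> a4 -> b4 -> b3 -> b2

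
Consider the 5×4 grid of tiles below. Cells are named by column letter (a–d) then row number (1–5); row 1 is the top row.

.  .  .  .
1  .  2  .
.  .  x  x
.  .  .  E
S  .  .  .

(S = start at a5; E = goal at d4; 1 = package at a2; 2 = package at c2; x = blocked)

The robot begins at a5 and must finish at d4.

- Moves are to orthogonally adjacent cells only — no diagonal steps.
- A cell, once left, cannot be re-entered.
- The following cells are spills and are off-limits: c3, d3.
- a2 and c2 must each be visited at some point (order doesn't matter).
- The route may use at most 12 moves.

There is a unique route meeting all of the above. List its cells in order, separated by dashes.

The budget equals the shortest possible length, so every move has to be on a shortest route through the required cells.
Route from a5: up 4 to a1, right 2 to c1, down 1 to c2, left 1 to b2, down 2 to b4, right 2 to d4 — 12 moves in all.
Check: all required cells visited; 12 ≤ 12 moves.

a5 - a4 - a3 - a2 - a1 - b1 - c1 - c2 - b2 - b3 - b4 - c4 - d4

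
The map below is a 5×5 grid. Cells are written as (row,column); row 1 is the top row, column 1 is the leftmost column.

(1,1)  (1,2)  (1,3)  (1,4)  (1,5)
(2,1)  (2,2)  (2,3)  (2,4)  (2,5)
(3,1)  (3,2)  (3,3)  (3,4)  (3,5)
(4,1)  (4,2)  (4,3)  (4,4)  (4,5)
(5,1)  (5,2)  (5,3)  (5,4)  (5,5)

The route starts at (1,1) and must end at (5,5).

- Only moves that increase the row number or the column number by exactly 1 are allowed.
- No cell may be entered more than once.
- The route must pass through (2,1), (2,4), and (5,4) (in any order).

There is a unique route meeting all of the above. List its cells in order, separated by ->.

Moves only go right or down, so the column and row indices never decrease.
Route from (1,1): down to (2,1), 3× right (reaching (2,4)), 3× down (reaching (5,4)), right to (5,5) — 8 moves in all.
Check: all required cells visited.

(1,1) -> (2,1) -> (2,2) -> (2,3) -> (2,4) -> (3,4) -> (4,4) -> (5,4) -> (5,5)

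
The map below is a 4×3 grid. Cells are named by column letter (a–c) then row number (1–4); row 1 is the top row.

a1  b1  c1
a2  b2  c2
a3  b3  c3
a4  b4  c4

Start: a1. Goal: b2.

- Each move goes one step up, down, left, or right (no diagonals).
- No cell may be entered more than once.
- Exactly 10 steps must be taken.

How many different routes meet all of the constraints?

Need simple routes of exactly 10 moves from a1 to b2 (Manhattan distance 2, so 4 moves are spent on a detour and 4 undoing it).
Enumerating: a1 a2 a3 a4 b4 b3 c3 c2 c1 b1 b2 | a1 a2 a3 a4 b4 c4 c3 c2 c1 b1 b2 | a1 a2 a3 b3 b4 c4 c3 c2 c1 b1 b2 | a1 b1 c1 c2 c3 c4 b4 b3 a3 a2 b2 | a1 b1 c1 c2 c3 c4 b4 a4 a3 a2 b2 | a1 b1 c1 c2 c3 c4 b4 a4 a3 b3 b2 | a1 b1 c1 c2 c3 b3 b4 a4 a3 a2 b2.
That gives 7 routes.

7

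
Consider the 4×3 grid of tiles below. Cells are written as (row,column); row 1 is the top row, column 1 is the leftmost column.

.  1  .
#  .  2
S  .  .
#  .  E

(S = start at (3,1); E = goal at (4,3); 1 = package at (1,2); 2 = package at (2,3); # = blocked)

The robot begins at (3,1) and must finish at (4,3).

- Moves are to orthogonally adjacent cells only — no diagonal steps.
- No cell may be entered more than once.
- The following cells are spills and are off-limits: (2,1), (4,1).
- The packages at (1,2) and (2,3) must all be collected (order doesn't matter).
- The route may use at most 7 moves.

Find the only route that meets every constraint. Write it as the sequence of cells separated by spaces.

Any route must reach (1,2) and (2,3) and still end at (4,3) within 7 moves, so the order of the required stops is forced.
Route from (3,1): right 1 to (3,2), up 2 to (1,2), right 1 to (1,3), down 3 to (4,3) — 7 moves in all.
Check: all required cells visited; 7 ≤ 7 moves.

(3,1) (3,2) (2,2) (1,2) (1,3) (2,3) (3,3) (4,3)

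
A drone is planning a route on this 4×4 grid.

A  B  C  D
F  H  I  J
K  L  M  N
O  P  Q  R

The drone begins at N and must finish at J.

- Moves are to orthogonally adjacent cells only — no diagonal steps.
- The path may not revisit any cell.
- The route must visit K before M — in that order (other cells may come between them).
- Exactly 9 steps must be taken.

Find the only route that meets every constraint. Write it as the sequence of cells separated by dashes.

The waypoints must appear in the order K, M, with no cell reused.
Route from N: down to R, 3× left (reaching O), up to K, 2× right (reaching M), up to I, right to J — 9 moves in all.
Check: order respected (K at step 5, M at step 7); 9 moves as required.

N - R - Q - P - O - K - L - M - I - J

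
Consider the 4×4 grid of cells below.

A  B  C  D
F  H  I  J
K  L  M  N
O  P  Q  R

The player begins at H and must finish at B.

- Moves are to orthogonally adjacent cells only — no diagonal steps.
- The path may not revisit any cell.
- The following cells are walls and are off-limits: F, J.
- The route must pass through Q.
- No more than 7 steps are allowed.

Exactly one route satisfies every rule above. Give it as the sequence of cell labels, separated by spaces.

H L P Q M I C B

The 7-move cap with required stops at Q leaves no slack for detours.
Route from H: 2× down (reaching P), right to Q, 3× up (reaching C), left to B — 7 moves in all.
Check: all required cells visited; 7 ≤ 7 moves.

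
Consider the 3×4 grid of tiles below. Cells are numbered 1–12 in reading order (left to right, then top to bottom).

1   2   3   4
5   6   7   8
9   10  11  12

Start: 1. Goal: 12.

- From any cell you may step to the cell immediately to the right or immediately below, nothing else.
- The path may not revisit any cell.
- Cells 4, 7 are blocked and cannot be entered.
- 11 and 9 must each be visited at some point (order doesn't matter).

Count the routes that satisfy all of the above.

1

A right/down-only route from 1 to 12 makes exactly 2 down-moves and 3 right-moves in some order.
With no other constraints that would be C(5,2) = 10 routes.
A monotone route can only reach the required cells in the order 9, 11, so split there and multiply the segment counts (each segment already excludes blocked cells): 1→9: 1; 9→11: 1; 11→12: 1; product = 1.
That gives 1 route.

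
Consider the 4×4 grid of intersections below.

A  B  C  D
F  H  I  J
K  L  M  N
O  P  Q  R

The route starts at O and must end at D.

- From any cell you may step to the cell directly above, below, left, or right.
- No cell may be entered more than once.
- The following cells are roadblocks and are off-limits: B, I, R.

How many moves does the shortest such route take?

6

The Manhattan distance from O to D is |4−1| + |1−4| = 6, so at least 6 moves are needed.
A route of 6 moves achieves this: O → K → L → M → N → J → D.
Since 6 matches the lower bound, it is optimal.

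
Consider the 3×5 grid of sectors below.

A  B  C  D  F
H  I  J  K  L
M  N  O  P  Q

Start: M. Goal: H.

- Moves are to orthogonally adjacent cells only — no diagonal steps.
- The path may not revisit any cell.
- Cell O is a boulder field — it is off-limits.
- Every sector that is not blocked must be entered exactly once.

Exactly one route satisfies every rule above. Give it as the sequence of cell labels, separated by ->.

Need to visit all 14 open cells exactly once, starting at M and ending at H.
Cell P has only two open neighbours (K and Q), so the path must pass straight through it: one of those is the cell it's entered from and the other is where it exits.
Route from M: right to N, up to I, 2× right (reaching K), down to P, right to Q, 2× up (reaching F), 4× left (reaching A), down to H — 13 moves in all.
Check: all 14 open cells covered.

M -> N -> I -> J -> K -> P -> Q -> L -> F -> D -> C -> B -> A -> H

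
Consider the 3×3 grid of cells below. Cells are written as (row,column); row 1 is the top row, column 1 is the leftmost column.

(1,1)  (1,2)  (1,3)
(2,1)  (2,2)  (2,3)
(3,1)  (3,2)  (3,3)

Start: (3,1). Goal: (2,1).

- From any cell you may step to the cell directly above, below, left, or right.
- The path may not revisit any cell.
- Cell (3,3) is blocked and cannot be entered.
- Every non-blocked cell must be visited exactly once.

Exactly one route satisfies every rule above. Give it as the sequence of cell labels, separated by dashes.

Need to visit all 8 open cells exactly once, starting at (3,1) and ending at (2,1).
Route from (3,1): right to (3,2), up to (2,2), right to (2,3), up to (1,3), 2× left (reaching (1,1)), down to (2,1) — 7 moves in all.
Check: all 8 open cells covered.

(3,1) - (3,2) - (2,2) - (2,3) - (1,3) - (1,2) - (1,1) - (2,1)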